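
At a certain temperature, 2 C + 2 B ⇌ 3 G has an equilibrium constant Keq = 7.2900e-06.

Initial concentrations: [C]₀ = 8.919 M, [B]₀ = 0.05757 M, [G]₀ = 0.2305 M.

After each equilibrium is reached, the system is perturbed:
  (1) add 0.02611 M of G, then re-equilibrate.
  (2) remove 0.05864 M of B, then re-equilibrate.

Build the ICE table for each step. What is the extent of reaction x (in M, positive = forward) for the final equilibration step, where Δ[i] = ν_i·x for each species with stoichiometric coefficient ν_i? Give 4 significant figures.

x = -0.001822 M

Q₀ = 0.04645 vs Keq = 7.2900e-06 ⇒ Q>K, reverse
Step 1:
                    C           B           G
  Initial       8.919     0.05757      0.2305
  Change       0.1349      0.1349     -0.2024
  Equil         9.054      0.1925     0.02808
  solve Keq expr → x = -0.06747; check Q = 7.2900e-06
Then add 0.02611 M of G.
Step 2:
                    C           B           G
  Initial       9.054      0.1925     0.05419
  Change      0.01634     0.01634    -0.02451
  Equil          9.07      0.2089     0.02969
  solve Keq expr → x = -0.008169; check Q = 7.2900e-06
Then remove 0.05864 M of B.
Step 3:
                    C           B           G
  Initial        9.07      0.1502     0.02969
  Change     0.003644    0.003644   -0.005465
  Equil         9.074      0.1539     0.02422
  solve Keq expr → x = -0.001822; check Q = 7.2900e-06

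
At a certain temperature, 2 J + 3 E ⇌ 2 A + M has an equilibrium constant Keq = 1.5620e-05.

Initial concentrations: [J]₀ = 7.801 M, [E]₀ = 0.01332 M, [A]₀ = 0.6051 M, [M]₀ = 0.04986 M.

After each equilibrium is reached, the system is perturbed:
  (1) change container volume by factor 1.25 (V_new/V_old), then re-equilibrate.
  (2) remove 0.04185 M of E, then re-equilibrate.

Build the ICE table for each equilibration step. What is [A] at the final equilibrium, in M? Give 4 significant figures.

[A]_eq = 0.4043 M

Q₀ = 126.9 vs Keq = 1.5620e-05 ⇒ Q>K, reverse
Step 1:
                  J         E         A         M
  Initial     7.801   0.01332    0.6051   0.04986
  Change    0.09969    0.1495  -0.09969  -0.04984
  Equil       7.901    0.1629    0.5054 1.6485e-05
  solve Keq expr → x = -0.04984; check Q = 1.5620e-05
Then change container volume by factor 1.25 (V_new/V_old).
Step 2:
                  J         E         A         M
  Initial     6.321    0.1303    0.4043 1.3188e-05
  Change  9.4889e-06 1.4233e-05 -9.4889e-06 -4.7445e-06
  Equil       6.321    0.1303    0.4043 8.4434e-06
  solve Keq expr → x = -4.7445e-06; check Q = 1.5620e-05
Then remove 0.04185 M of E.
Step 3:
                  J         E         A         M
  Initial     6.321   0.08844    0.4043 8.4434e-06
  Change  1.1602e-05 1.7402e-05 -1.1602e-05 -5.8008e-06
  Equil       6.321   0.08846    0.4043 2.6426e-06
  solve Keq expr → x = -5.8008e-06; check Q = 1.5620e-05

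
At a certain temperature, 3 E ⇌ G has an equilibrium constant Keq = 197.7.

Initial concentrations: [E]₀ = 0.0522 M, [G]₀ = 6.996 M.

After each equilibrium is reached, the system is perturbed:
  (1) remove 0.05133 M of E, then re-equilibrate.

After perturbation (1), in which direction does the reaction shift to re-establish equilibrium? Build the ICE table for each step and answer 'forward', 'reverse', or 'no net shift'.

Direction: reverse

Q₀ = 4.9186e+04 vs Keq = 197.7 ⇒ Q>K, reverse
Step 1:
                  E         G
  I          0.0522     6.996
  C          0.2747  -0.09156
  E          0.3269     6.904
  solve Keq expr → x = -0.09156; check Q = 197.7
Then remove 0.05133 M of E.
Step 2:
                  E         G
  I          0.2755     6.904
  C         0.05106  -0.01702
  E          0.3266     6.887
  solve Keq expr → x = -0.01702; check Q = 197.7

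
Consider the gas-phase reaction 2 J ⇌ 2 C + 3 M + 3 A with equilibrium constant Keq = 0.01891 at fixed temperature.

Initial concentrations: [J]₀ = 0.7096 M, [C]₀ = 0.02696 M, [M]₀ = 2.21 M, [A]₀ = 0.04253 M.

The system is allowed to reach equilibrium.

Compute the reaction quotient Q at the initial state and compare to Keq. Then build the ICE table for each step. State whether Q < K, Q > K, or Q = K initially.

Q₀ = 1.1986e-06; Q < K (proceeds forward)

Q₀ = 1.1986e-06 vs Keq = 0.01891 ⇒ Q<K, forward
Step 1:
                   J          C          M          A
  init        0.7096    0.02696       2.21    0.04253
  Δ           -0.139      0.139     0.2085     0.2085
  eq          0.5706     0.1659      2.418      0.251
  solve Keq expr → x = 0.06948; check Q = 0.01891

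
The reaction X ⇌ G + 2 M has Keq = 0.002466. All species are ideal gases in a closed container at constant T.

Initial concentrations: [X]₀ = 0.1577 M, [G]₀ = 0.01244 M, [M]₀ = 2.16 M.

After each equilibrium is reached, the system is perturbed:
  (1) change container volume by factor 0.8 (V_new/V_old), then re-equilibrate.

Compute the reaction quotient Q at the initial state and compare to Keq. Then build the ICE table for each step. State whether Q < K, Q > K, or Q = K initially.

Q₀ = 0.368 vs Keq = 0.002466 ⇒ Q>K, reverse
Step 1:
                   X          G          M
  I           0.1577    0.01244       2.16
  C          0.01235   -0.01235    -0.0247
  E             0.17 9.1970e-05      2.135
  solve Keq expr → x = -0.01235; check Q = 0.002466
Then change container volume by factor 0.8 (V_new/V_old).
Step 2:
                   X          G          M
  I           0.2126 1.1496e-04      2.669
  C       4.1368e-05 -4.1368e-05 -8.2735e-05
  E           0.2126 7.3595e-05      2.669
  solve Keq expr → x = -4.1368e-05; check Q = 0.002466

Q₀ = 0.368; Q > K (proceeds reverse)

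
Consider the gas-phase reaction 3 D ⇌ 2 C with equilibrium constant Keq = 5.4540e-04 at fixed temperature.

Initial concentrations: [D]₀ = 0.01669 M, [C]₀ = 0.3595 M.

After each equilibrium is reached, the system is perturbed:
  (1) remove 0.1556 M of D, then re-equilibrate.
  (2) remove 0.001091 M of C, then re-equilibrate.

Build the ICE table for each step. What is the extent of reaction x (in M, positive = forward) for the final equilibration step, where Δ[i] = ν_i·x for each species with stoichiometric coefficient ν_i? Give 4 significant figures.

Q₀ = 2.7799e+04 vs Keq = 5.4540e-04 ⇒ Q>K, reverse
Step 1:
                  D         C
  init      0.01669    0.3595
  Δ          0.5253   -0.3502
  eq          0.542  0.009318
  solve Keq expr → x = -0.1751; check Q = 5.4540e-04
Then remove 0.1556 M of D.
Step 2:
                  D         C
  init       0.3864  0.009318
  Δ        0.005387 -0.003592
  eq         0.3918  0.005726
  solve Keq expr → x = -0.001796; check Q = 5.4540e-04
Then remove 0.001091 M of C.
Step 3:
                  D         C
  init       0.3918  0.004635
  Δ       -0.001584  0.001056
  eq         0.3902  0.005692
  solve Keq expr → x = 5.2815e-04; check Q = 5.4540e-04

x = 5.2815e-04 M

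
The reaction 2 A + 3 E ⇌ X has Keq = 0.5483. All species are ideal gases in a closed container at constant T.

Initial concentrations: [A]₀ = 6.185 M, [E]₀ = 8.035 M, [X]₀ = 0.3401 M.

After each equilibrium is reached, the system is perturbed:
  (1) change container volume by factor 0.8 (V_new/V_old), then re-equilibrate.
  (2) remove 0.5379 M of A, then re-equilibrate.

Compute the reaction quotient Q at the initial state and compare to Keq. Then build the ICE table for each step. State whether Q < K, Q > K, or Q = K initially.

Q₀ = 1.7138e-05; Q < K (proceeds forward)

Q₀ = 1.7138e-05 vs Keq = 0.5483 ⇒ Q<K, forward
Step 1:
                    A           E           X
  init          6.185       8.035      0.3401
  Δ            -4.549      -6.823       2.274
  eq            1.636       1.212       2.614
  solve Keq expr → x = 2.274; check Q = 0.5483
Then change container volume by factor 0.8 (V_new/V_old).
Step 2:
                    A           E           X
  init          2.045       1.515       3.268
  Δ           -0.1989     -0.2984     0.09946
  eq            1.847       1.217       3.367
  solve Keq expr → x = 0.09946; check Q = 0.5483
Then remove 0.5379 M of A.
Step 3:
                    A           E           X
  init          1.309       1.217       3.367
  Δ            0.1372      0.2057    -0.06858
  eq            1.446       1.422       3.299
  solve Keq expr → x = -0.06858; check Q = 0.5483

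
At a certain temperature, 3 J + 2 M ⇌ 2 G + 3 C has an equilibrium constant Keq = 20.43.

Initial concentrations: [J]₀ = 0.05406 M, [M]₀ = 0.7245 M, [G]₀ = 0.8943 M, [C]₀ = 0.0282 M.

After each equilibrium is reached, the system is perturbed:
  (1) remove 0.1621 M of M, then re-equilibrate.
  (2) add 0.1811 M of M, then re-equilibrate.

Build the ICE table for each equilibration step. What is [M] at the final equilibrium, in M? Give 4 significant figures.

Q₀ = 0.2163 vs Keq = 20.43 ⇒ Q<K, forward
Step 1:
                  J         M         G         C
  init      0.05406    0.7245    0.8943    0.0282
  Δ        -0.02913  -0.01942   0.01942   0.02913
  eq        0.02493    0.7051    0.9137   0.05733
  solve Keq expr → x = 0.009711; check Q = 20.43
Then remove 0.1621 M of M.
Step 2:
                  J         M         G         C
  init      0.02493     0.543    0.9137   0.05733
  Δ        0.003052  0.002034 -0.002034 -0.003052
  eq        0.02798     0.545    0.9117   0.05428
  solve Keq expr → x = -0.001017; check Q = 20.43
Then add 0.1811 M of M.
Step 3:
                  J         M         G         C
  init      0.02798    0.7261    0.9117   0.05428
  Δ       -0.003353 -0.002235  0.002235  0.003353
  eq        0.02463    0.7239    0.9139   0.05763
  solve Keq expr → x = 0.001118; check Q = 20.43

[M]_eq = 0.7239 M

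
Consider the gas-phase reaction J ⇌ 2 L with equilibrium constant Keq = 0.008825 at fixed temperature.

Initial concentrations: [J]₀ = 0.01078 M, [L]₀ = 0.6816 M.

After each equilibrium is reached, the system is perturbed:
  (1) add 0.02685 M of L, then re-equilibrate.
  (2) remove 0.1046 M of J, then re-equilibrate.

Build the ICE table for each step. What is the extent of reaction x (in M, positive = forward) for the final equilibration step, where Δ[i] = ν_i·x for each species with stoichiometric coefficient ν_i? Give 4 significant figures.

x = -0.004405 M

Q₀ = 43.1 vs Keq = 0.008825 ⇒ Q>K, reverse
Step 1:
                   J          L
  Initial    0.01078     0.6816
  Change       0.314    -0.6281
  Equil       0.3248    0.05354
  solve Keq expr → x = -0.314; check Q = 0.008825
Then add 0.02685 M of L.
Step 2:
                   J          L
  Initial     0.3248    0.08039
  Change      0.0129    -0.0258
  Equil       0.3377    0.05459
  solve Keq expr → x = -0.0129; check Q = 0.008825
Then remove 0.1046 M of J.
Step 3:
                   J          L
  Initial     0.2331    0.05459
  Change    0.004405  -0.008809
  Equil       0.2375    0.04578
  solve Keq expr → x = -0.004405; check Q = 0.008825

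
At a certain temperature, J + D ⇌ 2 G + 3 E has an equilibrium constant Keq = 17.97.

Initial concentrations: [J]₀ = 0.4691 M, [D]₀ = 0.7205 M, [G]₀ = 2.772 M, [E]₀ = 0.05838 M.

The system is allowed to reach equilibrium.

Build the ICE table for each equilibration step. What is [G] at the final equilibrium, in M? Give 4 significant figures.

[G]_eq = 3.159 M

Q₀ = 0.004524 vs Keq = 17.97 ⇒ Q<K, forward
Step 1:
                   J          D          G          E
  Initial     0.4691     0.7205      2.772    0.05838
  Change     -0.1936    -0.1936     0.3873     0.5809
  Equil       0.2755     0.5269      3.159     0.6393
  solve Keq expr → x = 0.1936; check Q = 17.97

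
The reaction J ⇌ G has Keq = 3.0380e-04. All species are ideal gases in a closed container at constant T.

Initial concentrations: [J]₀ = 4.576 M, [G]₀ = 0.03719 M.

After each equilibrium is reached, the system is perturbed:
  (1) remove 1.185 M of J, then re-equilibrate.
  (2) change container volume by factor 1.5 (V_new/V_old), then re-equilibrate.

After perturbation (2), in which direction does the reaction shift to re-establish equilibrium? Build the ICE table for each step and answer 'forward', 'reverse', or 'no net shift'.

Q₀ = 0.008127 vs Keq = 3.0380e-04 ⇒ Q>K, reverse
Step 1:
                   J          G
  I            4.576    0.03719
  C          0.03579   -0.03579
  E            4.612   0.001401
  solve Keq expr → x = -0.03579; check Q = 3.0380e-04
Then remove 1.185 M of J.
Step 2:
                   J          G
  I            3.427   0.001401
  C       3.5989e-04 -3.5989e-04
  E            3.427   0.001041
  solve Keq expr → x = -3.5989e-04; check Q = 3.0380e-04
Then change container volume by factor 1.5 (V_new/V_old).
Step 3:
                   J          G
  I            2.285 6.9411e-04
  C                0          0
  E            2.285 6.9411e-04
  solve Keq expr → x = 0; check Q = 3.0380e-04

Direction: no net shift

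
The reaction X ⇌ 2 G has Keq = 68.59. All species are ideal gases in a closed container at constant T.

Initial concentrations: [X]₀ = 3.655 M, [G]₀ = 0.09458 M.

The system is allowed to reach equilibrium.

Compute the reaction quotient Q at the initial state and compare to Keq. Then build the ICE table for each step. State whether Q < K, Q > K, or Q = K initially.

Q₀ = 0.002447; Q < K (proceeds forward)

Q₀ = 0.002447 vs Keq = 68.59 ⇒ Q<K, forward
Step 1:
                   X          G
  Initial      3.655    0.09458
  Change      -3.083      6.167
  Equil       0.5716      6.261
  solve Keq expr → x = 3.083; check Q = 68.59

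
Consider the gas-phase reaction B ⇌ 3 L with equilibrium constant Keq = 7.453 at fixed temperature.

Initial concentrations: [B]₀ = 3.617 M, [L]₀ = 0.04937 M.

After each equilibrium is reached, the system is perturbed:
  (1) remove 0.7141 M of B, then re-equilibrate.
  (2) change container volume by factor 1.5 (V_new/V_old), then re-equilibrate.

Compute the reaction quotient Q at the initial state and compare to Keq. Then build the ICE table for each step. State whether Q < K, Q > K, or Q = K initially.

Q₀ = 3.3269e-05 vs Keq = 7.453 ⇒ Q<K, forward
Step 1:
                   B          L
  I            3.617    0.04937
  C          -0.8929      2.679
  E            2.724      2.728
  solve Keq expr → x = 0.8929; check Q = 7.453
Then remove 0.7141 M of B.
Step 2:
                   B          L
  I             2.01      2.728
  C          0.07724    -0.2317
  E            2.087      2.496
  solve Keq expr → x = -0.07724; check Q = 7.453
Then change container volume by factor 1.5 (V_new/V_old).
Step 3:
                   B          L
  I            1.391      1.664
  C          -0.1458     0.4375
  E            1.246      2.102
  solve Keq expr → x = 0.1458; check Q = 7.453

Q₀ = 3.3269e-05; Q < K (proceeds forward)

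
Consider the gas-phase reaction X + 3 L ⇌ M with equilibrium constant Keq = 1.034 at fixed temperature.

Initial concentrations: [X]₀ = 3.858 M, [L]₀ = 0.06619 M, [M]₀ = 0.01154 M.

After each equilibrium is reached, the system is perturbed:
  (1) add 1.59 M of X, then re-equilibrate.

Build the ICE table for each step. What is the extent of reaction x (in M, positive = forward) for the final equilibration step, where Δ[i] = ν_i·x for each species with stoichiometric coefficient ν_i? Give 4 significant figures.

Q₀ = 10.31 vs Keq = 1.034 ⇒ Q>K, reverse
Step 1:
                  X         L         M
  Initial     3.858   0.06619   0.01154
  Change   0.008468    0.0254 -0.008468
  Equil       3.866   0.09159  0.003072
  solve Keq expr → x = -0.008468; check Q = 1.034
Then add 1.59 M of X.
Step 2:
                  X         L         M
  Initial     5.456   0.09159  0.003072
  Change  -8.9320e-04  -0.00268 8.9320e-04
  Equil       5.456   0.08891  0.003965
  solve Keq expr → x = 8.9320e-04; check Q = 1.034

x = 8.9320e-04 M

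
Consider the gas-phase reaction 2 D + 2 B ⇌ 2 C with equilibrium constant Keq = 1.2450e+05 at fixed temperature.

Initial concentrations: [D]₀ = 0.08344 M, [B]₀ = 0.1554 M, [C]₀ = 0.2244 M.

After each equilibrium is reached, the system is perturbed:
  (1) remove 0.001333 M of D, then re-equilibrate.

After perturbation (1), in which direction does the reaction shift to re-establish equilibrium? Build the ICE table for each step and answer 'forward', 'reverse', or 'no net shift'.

Q₀ = 299.5 vs Keq = 1.2450e+05 ⇒ Q<K, forward
Step 1:
                    D           B           C
  init        0.08344      0.1554      0.2244
  Δ          -0.07318    -0.07318     0.07318
  eq          0.01026     0.08222      0.2976
  solve Keq expr → x = 0.03659; check Q = 1.2450e+05
Then remove 0.001333 M of D.
Step 2:
                    D           B           C
  init       0.008925     0.08222      0.2976
  Δ          0.001152    0.001152   -0.001152
  eq          0.01008     0.08337      0.2964
  solve Keq expr → x = -5.7604e-04; check Q = 1.2450e+05

Direction: reverse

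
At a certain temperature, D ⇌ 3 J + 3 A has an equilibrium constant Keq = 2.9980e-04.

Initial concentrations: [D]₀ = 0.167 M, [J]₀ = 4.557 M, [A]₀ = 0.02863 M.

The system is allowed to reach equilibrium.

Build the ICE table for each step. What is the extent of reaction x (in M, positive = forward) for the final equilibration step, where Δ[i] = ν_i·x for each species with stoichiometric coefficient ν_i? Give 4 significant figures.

Q₀ = 0.0133 vs Keq = 2.9980e-04 ⇒ Q>K, reverse
Step 1:
                  D         J         A
  I           0.167     4.557   0.02863
  C        0.006799   -0.0204   -0.0204
  E          0.1738     4.537  0.008233
  solve Keq expr → x = -0.006799; check Q = 2.9980e-04

x = -0.006799 M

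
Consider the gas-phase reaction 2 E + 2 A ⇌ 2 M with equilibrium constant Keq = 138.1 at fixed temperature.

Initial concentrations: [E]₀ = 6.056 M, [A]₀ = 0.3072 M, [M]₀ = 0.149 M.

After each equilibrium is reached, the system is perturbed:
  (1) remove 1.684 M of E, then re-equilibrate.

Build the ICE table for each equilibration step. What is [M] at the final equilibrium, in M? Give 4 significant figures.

Q₀ = 0.006414 vs Keq = 138.1 ⇒ Q<K, forward
Step 1:
                  E         A         M
  init        6.056    0.3072     0.149
  Δ         -0.3006   -0.3006    0.3006
  eq          5.755  0.006647    0.4496
  solve Keq expr → x = 0.1503; check Q = 138.1
Then remove 1.684 M of E.
Step 2:
                  E         A         M
  init        4.071  0.006647    0.4496
  Δ        0.002687  0.002687 -0.002687
  eq          4.074  0.009334    0.4469
  solve Keq expr → x = -0.001343; check Q = 138.1

[M]_eq = 0.4469 M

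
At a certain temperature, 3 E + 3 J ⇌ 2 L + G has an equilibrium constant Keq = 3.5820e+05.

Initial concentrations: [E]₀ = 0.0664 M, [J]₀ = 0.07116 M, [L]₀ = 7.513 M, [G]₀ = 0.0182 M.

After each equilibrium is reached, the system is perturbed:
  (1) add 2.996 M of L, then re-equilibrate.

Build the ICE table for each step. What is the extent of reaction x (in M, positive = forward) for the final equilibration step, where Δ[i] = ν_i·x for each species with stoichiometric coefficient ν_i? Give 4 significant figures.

x = -0.002002 M

Q₀ = 9.7384e+06 vs Keq = 3.5820e+05 ⇒ Q>K, reverse
Step 1:
                   E          J          L          G
  Initial     0.0664    0.07116      7.513     0.0182
  Change     0.03315    0.03315    -0.0221   -0.01105
  Equil      0.09955     0.1043      7.491   0.007149
  solve Keq expr → x = -0.01105; check Q = 3.5820e+05
Then add 2.996 M of L.
Step 2:
                   E          J          L          G
  Initial    0.09955     0.1043      10.49   0.007149
  Change    0.006005   0.006005  -0.004003  -0.002002
  Equil       0.1056     0.1103      10.48   0.005147
  solve Keq expr → x = -0.002002; check Q = 3.5820e+05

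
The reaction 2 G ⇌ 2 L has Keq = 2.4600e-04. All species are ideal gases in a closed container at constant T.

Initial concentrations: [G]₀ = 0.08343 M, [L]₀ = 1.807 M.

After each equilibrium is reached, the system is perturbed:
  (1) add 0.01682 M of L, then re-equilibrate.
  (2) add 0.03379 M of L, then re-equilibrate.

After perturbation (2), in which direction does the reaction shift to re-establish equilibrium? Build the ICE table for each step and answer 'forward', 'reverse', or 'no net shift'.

Q₀ = 469.1 vs Keq = 2.4600e-04 ⇒ Q>K, reverse
Step 1:
                   G          L
  I          0.08343      1.807
  C            1.778     -1.778
  E            1.861    0.02919
  solve Keq expr → x = -0.8889; check Q = 2.4600e-04
Then add 0.01682 M of L.
Step 2:
                   G          L
  I            1.861    0.04601
  C          0.01656   -0.01656
  E            1.878    0.02945
  solve Keq expr → x = -0.00828; check Q = 2.4600e-04
Then add 0.03379 M of L.
Step 3:
                   G          L
  I            1.878    0.06324
  C          0.03327   -0.03327
  E            1.911    0.02997
  solve Keq expr → x = -0.01663; check Q = 2.4600e-04

Direction: reverse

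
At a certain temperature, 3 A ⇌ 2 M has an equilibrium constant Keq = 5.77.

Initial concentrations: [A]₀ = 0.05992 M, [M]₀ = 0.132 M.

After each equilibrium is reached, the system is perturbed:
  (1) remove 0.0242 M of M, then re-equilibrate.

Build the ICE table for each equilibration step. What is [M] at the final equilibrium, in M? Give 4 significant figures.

[M]_eq = 0.0792 M

Q₀ = 80.99 vs Keq = 5.77 ⇒ Q>K, reverse
Step 1:
                   A          M
  Initial    0.05992      0.132
  Change     0.05593   -0.03729
  Equil       0.1158    0.09471
  solve Keq expr → x = -0.01864; check Q = 5.77
Then remove 0.0242 M of M.
Step 2:
                   A          M
  Initial     0.1158    0.07051
  Change    -0.01303   0.008684
  Equil       0.1028     0.0792
  solve Keq expr → x = 0.004342; check Q = 5.77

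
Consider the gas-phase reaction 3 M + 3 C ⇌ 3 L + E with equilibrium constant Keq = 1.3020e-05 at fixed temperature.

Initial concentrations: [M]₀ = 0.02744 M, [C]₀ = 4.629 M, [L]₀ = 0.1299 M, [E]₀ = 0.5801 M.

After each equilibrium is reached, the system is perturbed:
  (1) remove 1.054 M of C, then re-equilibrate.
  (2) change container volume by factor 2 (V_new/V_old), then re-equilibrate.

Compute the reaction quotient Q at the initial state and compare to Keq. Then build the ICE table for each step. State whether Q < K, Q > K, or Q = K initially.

Q₀ = 0.6205; Q > K (proceeds reverse)

Q₀ = 0.6205 vs Keq = 1.3020e-05 ⇒ Q>K, reverse
Step 1:
                   M          C          L          E
  I          0.02744      4.629     0.1299     0.5801
  C            0.111      0.111     -0.111   -0.03699
  E           0.1384       4.74    0.01892     0.5431
  solve Keq expr → x = -0.03699; check Q = 1.3020e-05
Then remove 1.054 M of C.
Step 2:
                   M          C          L          E
  I           0.1384      3.686    0.01892     0.5431
  C         0.003778   0.003778  -0.003778  -0.001259
  E           0.1422       3.69    0.01514     0.5418
  solve Keq expr → x = -0.001259; check Q = 1.3020e-05
Then change container volume by factor 2 (V_new/V_old).
Step 3:
                   M          C          L          E
  I           0.0711      1.845    0.00757     0.2709
  C         0.002614   0.002614  -0.002614 -8.7122e-04
  E          0.07371      1.847   0.004957     0.2701
  solve Keq expr → x = -8.7122e-04; check Q = 1.3020e-05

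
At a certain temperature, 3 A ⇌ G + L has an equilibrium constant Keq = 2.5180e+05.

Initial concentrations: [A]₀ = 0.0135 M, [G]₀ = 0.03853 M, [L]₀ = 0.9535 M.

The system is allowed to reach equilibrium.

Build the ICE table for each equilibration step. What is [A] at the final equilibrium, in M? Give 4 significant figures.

[A]_eq = 0.00539 M

Q₀ = 1.4932e+04 vs Keq = 2.5180e+05 ⇒ Q<K, forward
Step 1:
                    A           G           L
  Initial      0.0135     0.03853      0.9535
  Change     -0.00811    0.002703    0.002703
  Equil       0.00539     0.04123      0.9562
  solve Keq expr → x = 0.002703; check Q = 2.5180e+05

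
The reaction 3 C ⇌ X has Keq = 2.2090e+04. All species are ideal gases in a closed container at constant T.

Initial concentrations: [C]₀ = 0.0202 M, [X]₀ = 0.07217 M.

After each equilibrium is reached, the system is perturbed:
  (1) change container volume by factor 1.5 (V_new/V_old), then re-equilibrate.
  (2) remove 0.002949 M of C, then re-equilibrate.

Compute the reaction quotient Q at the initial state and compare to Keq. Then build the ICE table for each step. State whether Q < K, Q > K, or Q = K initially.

Q₀ = 8756 vs Keq = 2.2090e+04 ⇒ Q<K, forward
Step 1:
                    C           X
  init         0.0202     0.07217
  Δ         -0.005243    0.001748
  eq          0.01496     0.07392
  solve Keq expr → x = 0.001748; check Q = 2.2090e+04
Then change container volume by factor 1.5 (V_new/V_old).
Step 2:
                    C           X
  init       0.009971     0.04928
  Δ          0.003006   -0.001002
  eq          0.01298     0.04828
  solve Keq expr → x = -0.001002; check Q = 2.2090e+04
Then remove 0.002949 M of C.
Step 3:
                    C           X
  init        0.01003     0.04828
  Δ          0.002863 -9.5431e-04
  eq          0.01289     0.04732
  solve Keq expr → x = -9.5431e-04; check Q = 2.2090e+04

Q₀ = 8756; Q < K (proceeds forward)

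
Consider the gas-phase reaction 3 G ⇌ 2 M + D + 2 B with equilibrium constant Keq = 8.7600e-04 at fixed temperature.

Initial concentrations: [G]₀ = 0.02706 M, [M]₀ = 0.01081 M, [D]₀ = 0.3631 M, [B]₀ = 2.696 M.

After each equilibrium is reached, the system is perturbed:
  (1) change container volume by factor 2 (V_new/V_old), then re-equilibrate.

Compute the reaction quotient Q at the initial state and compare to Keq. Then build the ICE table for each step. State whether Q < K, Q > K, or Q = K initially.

Q₀ = 15.56 vs Keq = 8.7600e-04 ⇒ Q>K, reverse
Step 1:
                   G          M          D          B
  Initial    0.02706    0.01081     0.3631      2.696
  Change     0.01597   -0.01065  -0.005323   -0.01065
  Equil      0.04303 1.6447e-04     0.3578      2.685
  solve Keq expr → x = -0.005323; check Q = 8.7600e-04
Then change container volume by factor 2 (V_new/V_old).
Step 2:
                   G          M          D          B
  Initial    0.02151 8.2233e-05     0.1789      1.343
  Change  -1.2122e-04 8.0817e-05 4.0408e-05 8.0817e-05
  Equil      0.02139 1.6305e-04     0.1789      1.343
  solve Keq expr → x = 4.0408e-05; check Q = 8.7600e-04

Q₀ = 15.56; Q > K (proceeds reverse)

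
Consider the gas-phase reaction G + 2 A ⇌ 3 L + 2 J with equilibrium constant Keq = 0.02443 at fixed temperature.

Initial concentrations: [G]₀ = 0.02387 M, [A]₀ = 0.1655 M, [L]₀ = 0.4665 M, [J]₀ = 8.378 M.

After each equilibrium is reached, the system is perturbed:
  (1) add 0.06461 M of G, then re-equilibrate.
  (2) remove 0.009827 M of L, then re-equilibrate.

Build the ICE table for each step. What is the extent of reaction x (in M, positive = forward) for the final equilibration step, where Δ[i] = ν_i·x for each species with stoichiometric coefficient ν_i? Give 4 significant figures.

Q₀ = 1.0899e+04 vs Keq = 0.02443 ⇒ Q>K, reverse
Step 1:
                   G          A          L          J
  Initial    0.02387     0.1655     0.4665      8.378
  Change      0.1475     0.2951    -0.4426    -0.2951
  Equil       0.1714     0.4606    0.02387      8.083
  solve Keq expr → x = -0.1475; check Q = 0.02443
Then add 0.06461 M of G.
Step 2:
                   G          A          L          J
  Initial      0.236     0.4606    0.02387      8.083
  Change  -8.6105e-04  -0.001722   0.002583   0.001722
  Equil       0.2352     0.4589    0.02645      8.085
  solve Keq expr → x = 8.6105e-04; check Q = 0.02443
Then remove 0.009827 M of L.
Step 3:
                   G          A          L          J
  Initial     0.2352     0.4589    0.01662      8.085
  Change   -0.003151  -0.006302   0.009453   0.006302
  Equil        0.232     0.4526    0.02608      8.091
  solve Keq expr → x = 0.003151; check Q = 0.02443

x = 0.003151 M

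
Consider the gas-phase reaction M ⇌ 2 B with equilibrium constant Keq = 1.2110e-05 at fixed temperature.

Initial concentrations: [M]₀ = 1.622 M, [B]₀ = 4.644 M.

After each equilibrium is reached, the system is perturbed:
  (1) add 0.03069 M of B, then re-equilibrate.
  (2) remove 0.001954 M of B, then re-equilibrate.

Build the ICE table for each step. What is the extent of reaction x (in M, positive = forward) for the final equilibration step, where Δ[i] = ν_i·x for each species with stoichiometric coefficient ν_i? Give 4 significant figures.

Q₀ = 13.3 vs Keq = 1.2110e-05 ⇒ Q>K, reverse
Step 1:
                  M         B
  init        1.622     4.644
  Δ           2.319    -4.637
  eq          3.941  0.006908
  solve Keq expr → x = -2.319; check Q = 1.2110e-05
Then add 0.03069 M of B.
Step 2:
                  M         B
  init        3.941    0.0376
  Δ         0.01534  -0.03068
  eq          3.956  0.006921
  solve Keq expr → x = -0.01534; check Q = 1.2110e-05
Then remove 0.001954 M of B.
Step 3:
                  M         B
  init        3.956  0.004967
  Δ       -9.7657e-04  0.001953
  eq          3.955  0.006921
  solve Keq expr → x = 9.7657e-04; check Q = 1.2110e-05

x = 9.7657e-04 M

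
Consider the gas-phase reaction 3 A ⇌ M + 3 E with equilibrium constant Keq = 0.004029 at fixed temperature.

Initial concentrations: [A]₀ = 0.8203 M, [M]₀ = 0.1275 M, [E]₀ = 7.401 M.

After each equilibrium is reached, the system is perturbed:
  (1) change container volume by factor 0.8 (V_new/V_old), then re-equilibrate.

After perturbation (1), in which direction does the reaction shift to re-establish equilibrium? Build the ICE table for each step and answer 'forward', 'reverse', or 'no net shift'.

Q₀ = 93.64 vs Keq = 0.004029 ⇒ Q>K, reverse
Step 1:
                   A          M          E
  I           0.8203     0.1275      7.401
  C           0.3824    -0.1275    -0.3824
  E            1.203 2.0275e-05      7.019
  solve Keq expr → x = -0.1275; check Q = 0.004029
Then change container volume by factor 0.8 (V_new/V_old).
Step 2:
                   A          M          E
  I            1.503 2.5344e-05      8.773
  C       1.5204e-05 -5.0681e-06 -1.5204e-05
  E            1.503 2.0276e-05      8.773
  solve Keq expr → x = -5.0681e-06; check Q = 0.004029

Direction: reverse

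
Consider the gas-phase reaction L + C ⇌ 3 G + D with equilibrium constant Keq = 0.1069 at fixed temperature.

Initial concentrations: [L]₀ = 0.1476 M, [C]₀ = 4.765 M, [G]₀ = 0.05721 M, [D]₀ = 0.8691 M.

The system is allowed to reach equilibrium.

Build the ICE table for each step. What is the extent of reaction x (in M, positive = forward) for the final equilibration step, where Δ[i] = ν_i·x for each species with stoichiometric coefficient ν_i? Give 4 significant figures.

Q₀ = 2.3139e-04 vs Keq = 0.1069 ⇒ Q<K, forward
Step 1:
                   L          C          G          D
  init        0.1476      4.765    0.05721     0.8691
  Δ         -0.08664   -0.08664     0.2599    0.08664
  eq         0.06096      4.678     0.3171     0.9557
  solve Keq expr → x = 0.08664; check Q = 0.1069

x = 0.08664 M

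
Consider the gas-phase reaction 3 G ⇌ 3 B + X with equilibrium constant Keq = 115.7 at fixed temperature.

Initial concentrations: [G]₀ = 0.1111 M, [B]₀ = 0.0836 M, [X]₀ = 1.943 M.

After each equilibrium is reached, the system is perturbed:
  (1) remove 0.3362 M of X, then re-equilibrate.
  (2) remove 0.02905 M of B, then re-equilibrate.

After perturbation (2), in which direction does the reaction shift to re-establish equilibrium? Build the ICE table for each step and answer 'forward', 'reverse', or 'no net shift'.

Q₀ = 0.8278 vs Keq = 115.7 ⇒ Q<K, forward
Step 1:
                    G           B           X
  I            0.1111      0.0836       1.943
  C          -0.07128     0.07128     0.02376
  E           0.03982      0.1549       1.967
  solve Keq expr → x = 0.02376; check Q = 115.7
Then remove 0.3362 M of X.
Step 2:
                    G           B           X
  I           0.03982      0.1549       1.631
  C         -0.001939    0.001939  6.4631e-04
  E           0.03788      0.1568       1.631
  solve Keq expr → x = 6.4631e-04; check Q = 115.7
Then remove 0.02905 M of B.
Step 3:
                    G           B           X
  I           0.03788      0.1278       1.631
  C         -0.005642    0.005642    0.001881
  E           0.03224      0.1334       1.633
  solve Keq expr → x = 0.001881; check Q = 115.7

Direction: forward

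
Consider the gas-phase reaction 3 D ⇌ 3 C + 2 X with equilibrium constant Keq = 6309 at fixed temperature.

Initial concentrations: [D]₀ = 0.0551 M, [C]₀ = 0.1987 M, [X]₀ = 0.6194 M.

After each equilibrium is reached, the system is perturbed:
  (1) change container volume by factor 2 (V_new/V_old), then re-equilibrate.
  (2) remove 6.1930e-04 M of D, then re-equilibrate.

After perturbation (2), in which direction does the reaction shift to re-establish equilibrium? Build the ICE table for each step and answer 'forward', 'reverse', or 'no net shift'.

Direction: reverse

Q₀ = 17.99 vs Keq = 6309 ⇒ Q<K, forward
Step 1:
                    D           C           X
  Initial      0.0551      0.1987      0.6194
  Change      -0.0452      0.0452     0.03013
  Equil        0.0099      0.2439      0.6495
  solve Keq expr → x = 0.01507; check Q = 6309
Then change container volume by factor 2 (V_new/V_old).
Step 2:
                    D           C           X
  Initial     0.00495       0.122      0.3248
  Change    -0.001778    0.001778    0.001186
  Equil      0.003171      0.1237       0.326
  solve Keq expr → x = 5.9283e-04; check Q = 6309
Then remove 6.1930e-04 M of D.
Step 3:
                    D           C           X
  Initial    0.002552      0.1237       0.326
  Change   6.0130e-04 -6.0130e-04 -4.0087e-04
  Equil      0.003153      0.1231      0.3256
  solve Keq expr → x = -2.0043e-04; check Q = 6309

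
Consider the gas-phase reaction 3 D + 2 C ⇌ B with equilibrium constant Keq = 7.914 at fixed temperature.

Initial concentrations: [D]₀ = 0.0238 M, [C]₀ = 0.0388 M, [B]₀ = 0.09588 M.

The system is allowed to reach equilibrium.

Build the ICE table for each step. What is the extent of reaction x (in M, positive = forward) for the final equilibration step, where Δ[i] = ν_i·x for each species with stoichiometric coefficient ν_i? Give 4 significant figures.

x = -0.08742 M

Q₀ = 4.7243e+06 vs Keq = 7.914 ⇒ Q>K, reverse
Step 1:
                  D         C         B
  init       0.0238    0.0388   0.09588
  Δ          0.2623    0.1748  -0.08742
  eq         0.2861    0.2136  0.008457
  solve Keq expr → x = -0.08742; check Q = 7.914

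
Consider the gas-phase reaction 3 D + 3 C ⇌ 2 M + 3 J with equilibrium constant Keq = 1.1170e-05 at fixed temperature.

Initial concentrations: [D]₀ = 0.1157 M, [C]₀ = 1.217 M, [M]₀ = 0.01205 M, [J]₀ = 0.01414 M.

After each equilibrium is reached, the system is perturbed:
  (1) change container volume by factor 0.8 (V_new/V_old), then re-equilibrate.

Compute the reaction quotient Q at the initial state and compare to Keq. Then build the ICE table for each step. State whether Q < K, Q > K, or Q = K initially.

Q₀ = 1.4705e-07 vs Keq = 1.1170e-05 ⇒ Q<K, forward
Step 1:
                   D          C          M          J
  Initial     0.1157      1.217    0.01205    0.01414
  Change    -0.01763   -0.01763    0.01175    0.01763
  Equil      0.09807      1.199     0.0238    0.03177
  solve Keq expr → x = 0.005877; check Q = 1.1170e-05
Then change container volume by factor 0.8 (V_new/V_old).
Step 2:
                   D          C          M          J
  Initial     0.1226      1.499    0.02976    0.03972
  Change   -0.001541  -0.001541   0.001027   0.001541
  Equil        0.121      1.498    0.03078    0.04126
  solve Keq expr → x = 5.1371e-04; check Q = 1.1170e-05

Q₀ = 1.4705e-07; Q < K (proceeds forward)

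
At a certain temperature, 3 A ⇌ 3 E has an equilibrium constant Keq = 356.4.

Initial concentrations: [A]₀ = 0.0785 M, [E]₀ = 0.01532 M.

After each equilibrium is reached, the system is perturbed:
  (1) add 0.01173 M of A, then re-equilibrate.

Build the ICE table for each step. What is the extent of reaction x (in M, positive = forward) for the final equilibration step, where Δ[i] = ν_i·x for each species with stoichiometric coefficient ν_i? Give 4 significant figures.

Q₀ = 0.007433 vs Keq = 356.4 ⇒ Q<K, forward
Step 1:
                    A           E
  I            0.0785     0.01532
  C           -0.0669      0.0669
  E            0.0116     0.08222
  solve Keq expr → x = 0.0223; check Q = 356.4
Then add 0.01173 M of A.
Step 2:
                    A           E
  I           0.02333     0.08222
  C          -0.01028     0.01028
  E           0.01305      0.0925
  solve Keq expr → x = 0.003427; check Q = 356.4

x = 0.003427 M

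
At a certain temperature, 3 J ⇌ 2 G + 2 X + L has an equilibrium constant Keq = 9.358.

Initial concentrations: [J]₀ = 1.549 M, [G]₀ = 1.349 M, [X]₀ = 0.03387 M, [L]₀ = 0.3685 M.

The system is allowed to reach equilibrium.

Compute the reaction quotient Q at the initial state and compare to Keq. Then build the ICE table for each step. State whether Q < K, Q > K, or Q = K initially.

Q₀ = 2.0698e-04; Q < K (proceeds forward)

Q₀ = 2.0698e-04 vs Keq = 9.358 ⇒ Q<K, forward
Step 1:
                  J         G         X         L
  Initial     1.549     1.349   0.03387    0.3685
  Change     -1.012    0.6746    0.6746    0.3373
  Equil      0.5372     2.024    0.7084    0.7058
  solve Keq expr → x = 0.3373; check Q = 9.358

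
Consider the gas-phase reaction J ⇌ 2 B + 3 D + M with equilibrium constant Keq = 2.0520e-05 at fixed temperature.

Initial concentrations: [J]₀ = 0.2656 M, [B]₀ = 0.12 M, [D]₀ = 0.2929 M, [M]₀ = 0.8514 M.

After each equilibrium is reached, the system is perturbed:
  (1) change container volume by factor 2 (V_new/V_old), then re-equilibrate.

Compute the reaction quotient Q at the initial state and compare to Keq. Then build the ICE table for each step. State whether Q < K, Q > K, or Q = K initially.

Q₀ = 0.00116 vs Keq = 2.0520e-05 ⇒ Q>K, reverse
Step 1:
                    J           B           D           M
  I            0.2656        0.12      0.2929      0.8514
  C           0.04043    -0.08086     -0.1213    -0.04043
  E             0.306     0.03914      0.1716       0.811
  solve Keq expr → x = -0.04043; check Q = 2.0520e-05
Then change container volume by factor 2 (V_new/V_old).
Step 2:
                    J           B           D           M
  I             0.153     0.01957     0.08581      0.4055
  C           -0.0163      0.0326     0.04889      0.0163
  E            0.1367     0.05217      0.1347      0.4218
  solve Keq expr → x = 0.0163; check Q = 2.0520e-05

Q₀ = 0.00116; Q > K (proceeds reverse)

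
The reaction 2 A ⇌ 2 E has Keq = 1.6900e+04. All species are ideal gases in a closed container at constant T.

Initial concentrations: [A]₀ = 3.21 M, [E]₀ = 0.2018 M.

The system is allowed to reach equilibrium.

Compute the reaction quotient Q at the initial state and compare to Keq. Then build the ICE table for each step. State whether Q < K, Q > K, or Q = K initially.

Q₀ = 0.003952; Q < K (proceeds forward)

Q₀ = 0.003952 vs Keq = 1.6900e+04 ⇒ Q<K, forward
Step 1:
                  A         E
  I            3.21    0.2018
  C          -3.184     3.184
  E         0.02604     3.386
  solve Keq expr → x = 1.592; check Q = 1.6900e+04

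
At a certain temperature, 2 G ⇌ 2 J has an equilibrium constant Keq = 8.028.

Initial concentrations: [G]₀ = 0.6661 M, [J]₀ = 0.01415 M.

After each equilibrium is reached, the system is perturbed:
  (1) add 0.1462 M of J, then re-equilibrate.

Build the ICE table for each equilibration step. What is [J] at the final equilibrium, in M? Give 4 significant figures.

Q₀ = 4.5127e-04 vs Keq = 8.028 ⇒ Q<K, forward
Step 1:
                  G         J
  I          0.6661   0.01415
  C         -0.4886    0.4886
  E          0.1775    0.5028
  solve Keq expr → x = 0.2443; check Q = 8.028
Then add 0.1462 M of J.
Step 2:
                  G         J
  I          0.1775     0.649
  C         0.03814  -0.03814
  E          0.2156    0.6109
  solve Keq expr → x = -0.01907; check Q = 8.028

[J]_eq = 0.6109 M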